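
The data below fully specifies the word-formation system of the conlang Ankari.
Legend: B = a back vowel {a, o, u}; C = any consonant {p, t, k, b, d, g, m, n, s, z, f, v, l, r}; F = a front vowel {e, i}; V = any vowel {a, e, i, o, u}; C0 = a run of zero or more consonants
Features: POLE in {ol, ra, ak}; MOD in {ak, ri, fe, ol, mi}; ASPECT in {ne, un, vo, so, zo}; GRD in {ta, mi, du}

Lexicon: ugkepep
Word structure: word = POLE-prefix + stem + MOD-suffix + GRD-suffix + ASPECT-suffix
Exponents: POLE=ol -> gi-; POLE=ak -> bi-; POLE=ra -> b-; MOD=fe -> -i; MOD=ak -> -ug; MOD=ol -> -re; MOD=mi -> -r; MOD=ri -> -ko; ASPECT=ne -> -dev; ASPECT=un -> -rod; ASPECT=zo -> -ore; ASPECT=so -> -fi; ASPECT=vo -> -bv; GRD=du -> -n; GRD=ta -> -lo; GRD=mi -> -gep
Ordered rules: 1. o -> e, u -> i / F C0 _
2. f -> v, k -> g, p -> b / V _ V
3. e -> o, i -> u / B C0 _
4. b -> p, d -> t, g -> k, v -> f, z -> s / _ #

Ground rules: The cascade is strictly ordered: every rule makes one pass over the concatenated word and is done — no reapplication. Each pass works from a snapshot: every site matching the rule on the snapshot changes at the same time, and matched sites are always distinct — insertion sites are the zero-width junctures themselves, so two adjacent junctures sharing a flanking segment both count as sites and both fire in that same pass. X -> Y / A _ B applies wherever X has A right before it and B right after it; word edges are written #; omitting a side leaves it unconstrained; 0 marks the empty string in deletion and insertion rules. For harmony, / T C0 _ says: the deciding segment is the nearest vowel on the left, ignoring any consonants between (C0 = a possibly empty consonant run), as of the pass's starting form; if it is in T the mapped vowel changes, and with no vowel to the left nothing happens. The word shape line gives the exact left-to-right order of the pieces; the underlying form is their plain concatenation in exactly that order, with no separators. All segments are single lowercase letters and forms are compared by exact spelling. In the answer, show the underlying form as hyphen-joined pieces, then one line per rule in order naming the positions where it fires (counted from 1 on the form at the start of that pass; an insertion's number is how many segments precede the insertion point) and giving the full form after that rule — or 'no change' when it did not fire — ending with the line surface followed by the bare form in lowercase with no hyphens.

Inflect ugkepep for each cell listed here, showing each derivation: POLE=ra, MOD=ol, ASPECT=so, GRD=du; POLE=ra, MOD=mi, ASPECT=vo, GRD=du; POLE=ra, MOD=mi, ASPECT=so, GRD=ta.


cell POLE=ra, MOD=ol, ASPECT=so, GRD=du:
underlying: b-ugkepep-re-n-fi
1. o -> e, u -> i / F C0 _: no change
2. f -> v, k -> g, p -> b / V _ V: fires at position(s) 6: bugkebeprenfi
3. e -> o, i -> u / B C0 _: fires at position(s) 5: bugkobeprenfi
4. b -> p, d -> t, g -> k, v -> f, z -> s / _ #: no change
surface: bugkobeprenfi

cell POLE=ra, MOD=mi, ASPECT=vo, GRD=du:
underlying: b-ugkepep-r-n-bv
1. o -> e, u -> i / F C0 _: no change
2. f -> v, k -> g, p -> b / V _ V: fires at position(s) 6: bugkebeprnbv
3. e -> o, i -> u / B C0 _: fires at position(s) 5: bugkobeprnbv
4. b -> p, d -> t, g -> k, v -> f, z -> s / _ #: fires at position(s) 12: bugkobeprnbf
surface: bugkobeprnbf

cell POLE=ra, MOD=mi, ASPECT=so, GRD=ta:
underlying: b-ugkepep-r-lo-fi
1. o -> e, u -> i / F C0 _: fires at position(s) 11: bugkepeprlefi
2. f -> v, k -> g, p -> b / V _ V: fires at position(s) 6, 12: bugkebeprlevi
3. e -> o, i -> u / B C0 _: fires at position(s) 5: bugkobeprlevi
4. b -> p, d -> t, g -> k, v -> f, z -> s / _ #: no change
surface: bugkobeprlevi


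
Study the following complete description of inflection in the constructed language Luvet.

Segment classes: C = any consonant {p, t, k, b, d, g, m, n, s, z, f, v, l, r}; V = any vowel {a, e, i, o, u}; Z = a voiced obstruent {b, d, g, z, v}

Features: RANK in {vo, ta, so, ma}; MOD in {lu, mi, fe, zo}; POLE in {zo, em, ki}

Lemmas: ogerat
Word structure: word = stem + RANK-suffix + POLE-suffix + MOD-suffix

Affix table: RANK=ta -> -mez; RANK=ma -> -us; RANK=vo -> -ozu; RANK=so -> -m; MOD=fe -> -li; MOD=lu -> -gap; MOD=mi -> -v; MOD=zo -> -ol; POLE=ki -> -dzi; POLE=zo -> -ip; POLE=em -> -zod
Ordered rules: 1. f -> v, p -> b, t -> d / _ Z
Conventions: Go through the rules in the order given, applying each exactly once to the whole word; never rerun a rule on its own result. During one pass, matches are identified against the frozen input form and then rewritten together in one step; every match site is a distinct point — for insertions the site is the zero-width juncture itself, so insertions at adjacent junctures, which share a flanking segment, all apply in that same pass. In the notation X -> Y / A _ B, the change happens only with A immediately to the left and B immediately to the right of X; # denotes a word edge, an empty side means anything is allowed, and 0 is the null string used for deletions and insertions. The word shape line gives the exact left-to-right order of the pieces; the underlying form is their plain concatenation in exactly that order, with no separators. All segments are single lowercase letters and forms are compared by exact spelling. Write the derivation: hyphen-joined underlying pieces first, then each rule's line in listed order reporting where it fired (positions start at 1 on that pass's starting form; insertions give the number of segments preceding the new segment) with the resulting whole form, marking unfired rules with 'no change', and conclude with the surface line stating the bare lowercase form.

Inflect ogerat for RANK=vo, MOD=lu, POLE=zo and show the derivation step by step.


underlying: ogerat-ozu-ip-gap
1. f -> v, p -> b, t -> d / _ Z: fires at position(s) 11: ogeratozuibgap
surface: ogeratozuibgap


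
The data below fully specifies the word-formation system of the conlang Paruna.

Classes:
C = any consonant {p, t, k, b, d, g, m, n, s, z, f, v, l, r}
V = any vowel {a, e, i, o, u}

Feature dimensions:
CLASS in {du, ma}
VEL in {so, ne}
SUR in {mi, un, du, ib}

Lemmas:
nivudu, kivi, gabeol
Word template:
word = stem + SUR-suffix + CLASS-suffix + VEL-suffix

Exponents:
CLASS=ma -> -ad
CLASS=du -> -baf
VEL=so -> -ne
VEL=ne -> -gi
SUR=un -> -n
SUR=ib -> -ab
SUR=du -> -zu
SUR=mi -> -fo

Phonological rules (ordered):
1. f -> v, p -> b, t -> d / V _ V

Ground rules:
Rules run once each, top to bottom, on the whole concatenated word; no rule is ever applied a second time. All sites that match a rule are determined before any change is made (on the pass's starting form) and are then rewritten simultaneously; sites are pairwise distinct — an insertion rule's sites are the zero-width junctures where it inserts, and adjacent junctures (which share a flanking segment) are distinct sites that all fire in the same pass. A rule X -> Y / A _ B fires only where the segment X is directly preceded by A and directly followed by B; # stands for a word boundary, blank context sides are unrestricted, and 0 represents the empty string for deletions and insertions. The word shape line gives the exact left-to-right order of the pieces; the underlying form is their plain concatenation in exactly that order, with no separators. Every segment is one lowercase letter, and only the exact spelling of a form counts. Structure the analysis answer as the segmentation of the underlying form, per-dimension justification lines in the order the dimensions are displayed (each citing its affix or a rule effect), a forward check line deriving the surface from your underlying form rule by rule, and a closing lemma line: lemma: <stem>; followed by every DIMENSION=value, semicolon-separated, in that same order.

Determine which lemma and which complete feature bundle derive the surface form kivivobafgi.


underlying: kivi-fo-baf-gi
CLASS=du - signalled by the affix -baf
VEL=ne - signalled by the affix -gi
SUR=mi - signalled by the affix -fo
check: kivifobafgi -> kivivobafgi
lemma: kivi; CLASS=du; VEL=ne; SUR=mi


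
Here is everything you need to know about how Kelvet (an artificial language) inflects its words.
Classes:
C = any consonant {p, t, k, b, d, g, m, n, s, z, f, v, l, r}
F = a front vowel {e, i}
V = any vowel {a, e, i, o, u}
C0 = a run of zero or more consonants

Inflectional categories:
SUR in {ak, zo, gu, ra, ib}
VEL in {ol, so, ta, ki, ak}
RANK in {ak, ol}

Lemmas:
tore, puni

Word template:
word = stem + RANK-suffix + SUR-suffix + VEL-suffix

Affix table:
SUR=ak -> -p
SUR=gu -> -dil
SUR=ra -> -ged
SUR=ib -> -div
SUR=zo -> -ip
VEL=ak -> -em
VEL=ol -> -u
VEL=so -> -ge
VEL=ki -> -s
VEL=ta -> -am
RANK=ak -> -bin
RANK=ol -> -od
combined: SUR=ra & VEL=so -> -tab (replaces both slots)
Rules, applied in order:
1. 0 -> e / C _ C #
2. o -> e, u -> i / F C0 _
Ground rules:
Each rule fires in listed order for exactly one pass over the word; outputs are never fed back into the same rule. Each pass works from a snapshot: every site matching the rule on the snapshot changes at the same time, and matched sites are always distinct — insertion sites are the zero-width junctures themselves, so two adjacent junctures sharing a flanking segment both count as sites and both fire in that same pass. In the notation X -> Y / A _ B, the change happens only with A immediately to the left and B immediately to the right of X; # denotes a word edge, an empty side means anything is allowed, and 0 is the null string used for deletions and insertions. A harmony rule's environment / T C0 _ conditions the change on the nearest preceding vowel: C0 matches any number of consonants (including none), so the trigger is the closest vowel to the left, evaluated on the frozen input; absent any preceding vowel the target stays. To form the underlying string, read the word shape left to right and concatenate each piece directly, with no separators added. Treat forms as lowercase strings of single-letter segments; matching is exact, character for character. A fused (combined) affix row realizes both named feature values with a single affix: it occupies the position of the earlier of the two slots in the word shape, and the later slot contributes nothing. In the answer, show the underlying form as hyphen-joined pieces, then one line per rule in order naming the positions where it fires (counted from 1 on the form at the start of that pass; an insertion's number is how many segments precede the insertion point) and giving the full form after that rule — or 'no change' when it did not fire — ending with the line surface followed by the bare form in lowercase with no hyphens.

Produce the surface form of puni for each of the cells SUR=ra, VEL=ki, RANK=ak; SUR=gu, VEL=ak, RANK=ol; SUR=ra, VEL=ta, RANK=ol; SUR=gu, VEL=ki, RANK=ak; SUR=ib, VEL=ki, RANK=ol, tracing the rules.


cell SUR=ra, VEL=ki, RANK=ak:
underlying: puni-bin-ged-s
1. 0 -> e / C _ C #: inserts after position(s) 10: punibingedes
2. o -> e, u -> i / F C0 _: no change
surface: punibingedes

cell SUR=gu, VEL=ak, RANK=ol:
underlying: puni-od-dil-em
1. 0 -> e / C _ C #: no change
2. o -> e, u -> i / F C0 _: fires at position(s) 5: punieddilem
surface: punieddilem

cell SUR=ra, VEL=ta, RANK=ol:
underlying: puni-od-ged-am
1. 0 -> e / C _ C #: no change
2. o -> e, u -> i / F C0 _: fires at position(s) 5: puniedgedam
surface: puniedgedam

cell SUR=gu, VEL=ki, RANK=ak:
underlying: puni-bin-dil-s
1. 0 -> e / C _ C #: inserts after position(s) 10: punibindiles
2. o -> e, u -> i / F C0 _: no change
surface: punibindiles

cell SUR=ib, VEL=ki, RANK=ol:
underlying: puni-od-div-s
1. 0 -> e / C _ C #: inserts after position(s) 9: punioddives
2. o -> e, u -> i / F C0 _: fires at position(s) 5: punieddives
surface: punieddives


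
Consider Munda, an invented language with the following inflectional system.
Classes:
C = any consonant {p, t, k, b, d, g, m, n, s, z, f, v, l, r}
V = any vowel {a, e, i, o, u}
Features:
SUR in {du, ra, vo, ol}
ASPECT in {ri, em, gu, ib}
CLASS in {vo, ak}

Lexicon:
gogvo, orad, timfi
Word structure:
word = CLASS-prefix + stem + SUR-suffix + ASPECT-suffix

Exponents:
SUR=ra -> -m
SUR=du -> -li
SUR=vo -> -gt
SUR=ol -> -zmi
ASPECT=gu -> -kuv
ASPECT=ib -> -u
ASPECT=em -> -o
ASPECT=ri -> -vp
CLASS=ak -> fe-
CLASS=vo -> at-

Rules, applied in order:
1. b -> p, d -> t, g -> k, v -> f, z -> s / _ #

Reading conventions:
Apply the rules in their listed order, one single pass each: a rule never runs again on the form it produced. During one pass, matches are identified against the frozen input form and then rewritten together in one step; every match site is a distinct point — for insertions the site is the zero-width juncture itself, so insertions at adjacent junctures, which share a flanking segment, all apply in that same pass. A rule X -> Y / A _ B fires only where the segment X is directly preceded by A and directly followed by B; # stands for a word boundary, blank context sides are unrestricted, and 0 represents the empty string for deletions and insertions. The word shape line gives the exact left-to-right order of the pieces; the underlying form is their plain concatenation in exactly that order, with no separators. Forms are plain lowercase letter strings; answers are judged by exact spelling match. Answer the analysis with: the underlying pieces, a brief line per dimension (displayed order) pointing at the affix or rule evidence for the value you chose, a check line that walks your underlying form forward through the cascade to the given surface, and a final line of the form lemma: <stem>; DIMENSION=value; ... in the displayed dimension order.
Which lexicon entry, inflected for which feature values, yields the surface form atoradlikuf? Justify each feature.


underlying: at-orad-li-kuv
SUR=du - signalled by the affix -li
ASPECT=gu - signalled by the affix -kuv
CLASS=vo - signalled by the affix at-
check: atoradlikuv -> atoradlikuf
lemma: orad; SUR=du; ASPECT=gu; CLASS=vo


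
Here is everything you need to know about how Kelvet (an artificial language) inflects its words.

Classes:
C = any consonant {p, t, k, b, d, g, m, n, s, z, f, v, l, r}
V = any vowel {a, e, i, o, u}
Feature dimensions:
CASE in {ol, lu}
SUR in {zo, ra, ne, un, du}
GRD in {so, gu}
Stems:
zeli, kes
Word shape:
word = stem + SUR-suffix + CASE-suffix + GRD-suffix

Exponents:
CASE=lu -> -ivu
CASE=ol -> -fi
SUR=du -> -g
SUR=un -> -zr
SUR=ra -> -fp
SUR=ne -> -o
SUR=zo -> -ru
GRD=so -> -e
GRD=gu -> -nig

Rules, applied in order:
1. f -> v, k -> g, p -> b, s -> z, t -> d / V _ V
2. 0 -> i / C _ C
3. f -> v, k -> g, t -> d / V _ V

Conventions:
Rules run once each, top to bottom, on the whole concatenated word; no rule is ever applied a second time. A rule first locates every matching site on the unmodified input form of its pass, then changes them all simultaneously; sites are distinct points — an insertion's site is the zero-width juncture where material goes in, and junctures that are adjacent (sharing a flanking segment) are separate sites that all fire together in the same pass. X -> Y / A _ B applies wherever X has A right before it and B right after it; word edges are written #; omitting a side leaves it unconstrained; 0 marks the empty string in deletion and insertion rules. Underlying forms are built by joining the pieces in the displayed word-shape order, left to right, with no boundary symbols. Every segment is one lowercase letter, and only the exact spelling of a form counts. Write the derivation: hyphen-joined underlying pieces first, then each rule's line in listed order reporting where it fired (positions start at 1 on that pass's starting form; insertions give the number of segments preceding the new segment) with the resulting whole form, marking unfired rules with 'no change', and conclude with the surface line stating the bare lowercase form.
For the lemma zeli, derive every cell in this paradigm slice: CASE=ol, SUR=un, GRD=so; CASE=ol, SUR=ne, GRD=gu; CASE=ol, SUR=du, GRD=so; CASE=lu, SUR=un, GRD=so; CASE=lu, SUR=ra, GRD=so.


cell CASE=ol, SUR=un, GRD=so:
underlying: zeli-zr-fi-e
1. f -> v, k -> g, p -> b, s -> z, t -> d / V _ V: no change
2. 0 -> i / C _ C: inserts after position(s) 5, 6: zelizirifie
3. f -> v, k -> g, t -> d / V _ V: fires at position(s) 9: zelizirivie
surface: zelizirivie

cell CASE=ol, SUR=ne, GRD=gu:
underlying: zeli-o-fi-nig
1. f -> v, k -> g, p -> b, s -> z, t -> d / V _ V: fires at position(s) 6: zeliovinig
2. 0 -> i / C _ C: no change
3. f -> v, k -> g, t -> d / V _ V: no change
surface: zeliovinig

cell CASE=ol, SUR=du, GRD=so:
underlying: zeli-g-fi-e
1. f -> v, k -> g, p -> b, s -> z, t -> d / V _ V: no change
2. 0 -> i / C _ C: inserts after position(s) 5: zeligifie
3. f -> v, k -> g, t -> d / V _ V: fires at position(s) 7: zeligivie
surface: zeligivie

cell CASE=lu, SUR=un, GRD=so:
underlying: zeli-zr-ivu-e
1. f -> v, k -> g, p -> b, s -> z, t -> d / V _ V: no change
2. 0 -> i / C _ C: inserts after position(s) 5: zelizirivue
3. f -> v, k -> g, t -> d / V _ V: no change
surface: zelizirivue

cell CASE=lu, SUR=ra, GRD=so:
underlying: zeli-fp-ivu-e
1. f -> v, k -> g, p -> b, s -> z, t -> d / V _ V: no change
2. 0 -> i / C _ C: inserts after position(s) 5: zelifipivue
3. f -> v, k -> g, t -> d / V _ V: fires at position(s) 5: zelivipivue
surface: zelivipivue


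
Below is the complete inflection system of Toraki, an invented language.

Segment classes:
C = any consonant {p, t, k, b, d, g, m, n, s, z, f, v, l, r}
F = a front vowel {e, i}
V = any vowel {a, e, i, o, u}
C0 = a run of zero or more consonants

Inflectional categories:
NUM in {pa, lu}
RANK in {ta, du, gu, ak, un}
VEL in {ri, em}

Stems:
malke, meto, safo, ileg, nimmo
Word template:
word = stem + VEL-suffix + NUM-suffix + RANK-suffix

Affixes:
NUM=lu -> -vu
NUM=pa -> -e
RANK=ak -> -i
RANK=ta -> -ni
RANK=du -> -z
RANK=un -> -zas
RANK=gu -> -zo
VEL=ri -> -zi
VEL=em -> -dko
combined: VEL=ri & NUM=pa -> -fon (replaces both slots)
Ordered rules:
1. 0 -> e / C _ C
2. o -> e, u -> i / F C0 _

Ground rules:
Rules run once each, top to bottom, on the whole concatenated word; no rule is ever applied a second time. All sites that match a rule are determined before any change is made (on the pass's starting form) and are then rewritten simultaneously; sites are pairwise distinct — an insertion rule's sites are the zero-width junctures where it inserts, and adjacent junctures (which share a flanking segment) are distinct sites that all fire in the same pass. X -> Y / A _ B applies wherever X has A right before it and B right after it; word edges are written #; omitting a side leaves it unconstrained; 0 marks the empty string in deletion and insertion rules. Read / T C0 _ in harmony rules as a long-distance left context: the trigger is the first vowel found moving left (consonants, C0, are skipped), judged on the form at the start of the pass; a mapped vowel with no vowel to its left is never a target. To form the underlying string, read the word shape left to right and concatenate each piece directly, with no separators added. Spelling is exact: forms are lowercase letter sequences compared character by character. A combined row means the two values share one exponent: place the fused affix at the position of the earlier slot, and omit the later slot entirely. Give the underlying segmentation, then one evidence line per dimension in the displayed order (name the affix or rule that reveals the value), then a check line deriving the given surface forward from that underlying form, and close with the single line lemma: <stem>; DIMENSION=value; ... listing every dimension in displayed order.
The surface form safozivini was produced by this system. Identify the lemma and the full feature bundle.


underlying: safo-zi-vu-ni
NUM=lu - signalled by the affix -vu
RANK=ta - signalled by the affix -ni
VEL=ri - signalled by the affix -zi
check: safozivuni -> safozivuni -> safozivini
lemma: safo; NUM=lu; RANK=ta; VEL=ri


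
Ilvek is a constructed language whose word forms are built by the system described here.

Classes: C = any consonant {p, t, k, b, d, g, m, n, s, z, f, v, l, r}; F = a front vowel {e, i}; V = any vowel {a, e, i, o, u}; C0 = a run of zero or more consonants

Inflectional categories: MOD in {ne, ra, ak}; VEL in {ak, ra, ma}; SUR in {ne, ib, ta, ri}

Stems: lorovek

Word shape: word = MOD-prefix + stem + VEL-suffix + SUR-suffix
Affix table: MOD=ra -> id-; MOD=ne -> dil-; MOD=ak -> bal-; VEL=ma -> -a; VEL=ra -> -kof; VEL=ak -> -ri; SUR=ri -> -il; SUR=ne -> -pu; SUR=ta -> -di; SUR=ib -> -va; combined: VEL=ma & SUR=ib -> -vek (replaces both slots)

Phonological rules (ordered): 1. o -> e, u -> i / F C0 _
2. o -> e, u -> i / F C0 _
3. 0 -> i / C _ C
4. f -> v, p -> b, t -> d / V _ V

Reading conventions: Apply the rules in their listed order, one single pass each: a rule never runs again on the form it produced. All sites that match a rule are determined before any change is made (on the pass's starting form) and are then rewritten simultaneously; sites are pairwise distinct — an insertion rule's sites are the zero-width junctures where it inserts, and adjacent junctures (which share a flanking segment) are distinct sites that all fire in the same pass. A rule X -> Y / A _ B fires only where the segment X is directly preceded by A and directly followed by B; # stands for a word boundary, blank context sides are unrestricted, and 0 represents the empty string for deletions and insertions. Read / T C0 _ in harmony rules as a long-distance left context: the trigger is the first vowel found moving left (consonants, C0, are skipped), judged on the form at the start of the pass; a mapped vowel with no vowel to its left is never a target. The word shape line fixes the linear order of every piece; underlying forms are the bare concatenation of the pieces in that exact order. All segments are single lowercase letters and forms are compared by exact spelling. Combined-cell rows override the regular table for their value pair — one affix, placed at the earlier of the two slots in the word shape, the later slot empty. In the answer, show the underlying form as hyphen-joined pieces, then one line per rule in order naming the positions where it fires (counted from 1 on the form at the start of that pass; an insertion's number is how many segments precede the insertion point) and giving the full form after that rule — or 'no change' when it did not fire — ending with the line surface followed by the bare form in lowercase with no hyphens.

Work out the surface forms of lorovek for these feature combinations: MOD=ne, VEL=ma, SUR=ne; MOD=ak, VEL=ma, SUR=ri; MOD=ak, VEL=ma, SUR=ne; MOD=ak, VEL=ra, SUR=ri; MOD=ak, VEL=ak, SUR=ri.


cell MOD=ne, VEL=ma, SUR=ne:
underlying: dil-lorovek-a-pu
1. o -> e, u -> i / F C0 _: fires at position(s) 5: dillerovekapu
2. o -> e, u -> i / F C0 _: fires at position(s) 7: dillerevekapu
3. 0 -> i / C _ C: inserts after position(s) 3: dililerevekapu
4. f -> v, p -> b, t -> d / V _ V: fires at position(s) 13: dililerevekabu
surface: dililerevekabu

cell MOD=ak, VEL=ma, SUR=ri:
underlying: bal-lorovek-a-il
1. o -> e, u -> i / F C0 _: no change
2. o -> e, u -> i / F C0 _: no change
3. 0 -> i / C _ C: inserts after position(s) 3: balilorovekail
4. f -> v, p -> b, t -> d / V _ V: no change
surface: balilorovekail

cell MOD=ak, VEL=ma, SUR=ne:
underlying: bal-lorovek-a-pu
1. o -> e, u -> i / F C0 _: no change
2. o -> e, u -> i / F C0 _: no change
3. 0 -> i / C _ C: inserts after position(s) 3: balilorovekapu
4. f -> v, p -> b, t -> d / V _ V: fires at position(s) 13: balilorovekabu
surface: balilorovekabu

cell MOD=ak, VEL=ra, SUR=ri:
underlying: bal-lorovek-kof-il
1. o -> e, u -> i / F C0 _: fires at position(s) 12: ballorovekkefil
2. o -> e, u -> i / F C0 _: no change
3. 0 -> i / C _ C: inserts after position(s) 3, 10: balilorovekikefil
4. f -> v, p -> b, t -> d / V _ V: fires at position(s) 15: balilorovekikevil
surface: balilorovekikevil

cell MOD=ak, VEL=ak, SUR=ri:
underlying: bal-lorovek-ri-il
1. o -> e, u -> i / F C0 _: no change
2. o -> e, u -> i / F C0 _: no change
3. 0 -> i / C _ C: inserts after position(s) 3, 10: balilorovekiriil
4. f -> v, p -> b, t -> d / V _ V: no change
surface: balilorovekiriil


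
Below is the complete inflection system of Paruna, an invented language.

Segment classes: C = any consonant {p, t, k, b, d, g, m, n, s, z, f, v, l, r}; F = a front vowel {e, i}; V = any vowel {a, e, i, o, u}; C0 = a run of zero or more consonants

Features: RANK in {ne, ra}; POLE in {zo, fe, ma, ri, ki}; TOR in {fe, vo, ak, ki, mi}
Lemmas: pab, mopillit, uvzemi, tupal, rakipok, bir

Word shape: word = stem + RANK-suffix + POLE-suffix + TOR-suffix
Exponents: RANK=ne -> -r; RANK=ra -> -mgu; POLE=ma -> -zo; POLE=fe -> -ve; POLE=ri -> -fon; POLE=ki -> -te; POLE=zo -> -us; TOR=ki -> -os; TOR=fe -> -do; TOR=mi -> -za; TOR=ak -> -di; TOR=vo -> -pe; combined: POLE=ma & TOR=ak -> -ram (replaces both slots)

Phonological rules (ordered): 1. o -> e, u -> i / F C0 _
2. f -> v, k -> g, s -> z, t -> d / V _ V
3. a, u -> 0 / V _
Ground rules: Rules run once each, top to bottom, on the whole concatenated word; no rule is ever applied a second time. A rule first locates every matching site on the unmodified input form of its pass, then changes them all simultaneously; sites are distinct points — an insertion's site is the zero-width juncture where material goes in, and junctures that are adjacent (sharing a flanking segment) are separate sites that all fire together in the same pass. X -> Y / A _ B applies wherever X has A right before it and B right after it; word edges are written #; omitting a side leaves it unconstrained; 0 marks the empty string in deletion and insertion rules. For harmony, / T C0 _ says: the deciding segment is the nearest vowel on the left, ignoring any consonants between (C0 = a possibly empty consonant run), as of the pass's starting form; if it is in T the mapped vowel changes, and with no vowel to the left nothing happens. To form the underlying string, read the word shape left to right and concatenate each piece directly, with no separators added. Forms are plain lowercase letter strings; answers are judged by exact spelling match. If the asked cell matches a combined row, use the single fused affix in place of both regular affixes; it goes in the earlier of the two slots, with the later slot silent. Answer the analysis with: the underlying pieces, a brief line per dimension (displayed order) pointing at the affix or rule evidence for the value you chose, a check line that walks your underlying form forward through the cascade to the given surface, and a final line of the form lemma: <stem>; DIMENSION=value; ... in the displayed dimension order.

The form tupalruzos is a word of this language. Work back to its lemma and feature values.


underlying: tupal-r-us-os
RANK=ne - signalled by the affix -r
POLE=zo - signalled by the affix -us
TOR=ki - signalled by the affix -os
check: tupalrusos -> tupalrusos -> tupalruzos -> tupalruzos
lemma: tupal; RANK=ne; POLE=zo; TOR=ki


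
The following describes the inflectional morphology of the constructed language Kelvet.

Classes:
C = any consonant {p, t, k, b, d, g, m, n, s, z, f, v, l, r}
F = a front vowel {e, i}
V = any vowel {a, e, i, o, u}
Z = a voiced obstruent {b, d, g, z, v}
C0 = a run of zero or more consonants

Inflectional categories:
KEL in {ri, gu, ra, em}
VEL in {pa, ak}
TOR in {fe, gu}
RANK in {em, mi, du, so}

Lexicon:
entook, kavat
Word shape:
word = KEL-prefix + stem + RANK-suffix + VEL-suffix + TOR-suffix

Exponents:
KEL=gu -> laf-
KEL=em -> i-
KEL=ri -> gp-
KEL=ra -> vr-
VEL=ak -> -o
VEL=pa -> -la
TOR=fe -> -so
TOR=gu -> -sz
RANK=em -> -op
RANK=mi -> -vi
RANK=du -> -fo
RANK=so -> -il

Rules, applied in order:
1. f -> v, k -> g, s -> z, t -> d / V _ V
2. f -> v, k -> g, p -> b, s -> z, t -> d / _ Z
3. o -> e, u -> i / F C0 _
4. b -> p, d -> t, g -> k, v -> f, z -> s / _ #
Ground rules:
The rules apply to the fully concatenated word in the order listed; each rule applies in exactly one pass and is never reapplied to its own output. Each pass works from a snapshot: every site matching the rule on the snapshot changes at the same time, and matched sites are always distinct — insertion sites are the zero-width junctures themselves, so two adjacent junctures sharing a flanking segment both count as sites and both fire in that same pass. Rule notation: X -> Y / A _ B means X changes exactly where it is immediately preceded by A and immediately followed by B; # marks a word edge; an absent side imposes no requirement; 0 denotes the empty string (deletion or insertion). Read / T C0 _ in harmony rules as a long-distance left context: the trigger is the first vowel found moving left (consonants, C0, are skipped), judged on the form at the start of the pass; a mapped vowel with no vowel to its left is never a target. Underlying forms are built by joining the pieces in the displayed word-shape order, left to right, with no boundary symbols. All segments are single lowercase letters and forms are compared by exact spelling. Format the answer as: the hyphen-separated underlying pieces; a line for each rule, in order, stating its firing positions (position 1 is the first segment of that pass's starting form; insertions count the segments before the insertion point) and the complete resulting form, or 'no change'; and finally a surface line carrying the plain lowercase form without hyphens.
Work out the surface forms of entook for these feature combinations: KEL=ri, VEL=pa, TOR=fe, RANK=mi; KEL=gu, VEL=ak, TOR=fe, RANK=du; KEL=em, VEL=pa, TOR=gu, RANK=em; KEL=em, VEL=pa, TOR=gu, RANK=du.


cell KEL=ri, VEL=pa, TOR=fe, RANK=mi:
underlying: gp-entook-vi-la-so
1. f -> v, k -> g, s -> z, t -> d / V _ V: fires at position(s) 13: gpentookvilazo
2. f -> v, k -> g, p -> b, s -> z, t -> d / _ Z: fires at position(s) 8: gpentoogvilazo
3. o -> e, u -> i / F C0 _: fires at position(s) 6: gpenteogvilazo
4. b -> p, d -> t, g -> k, v -> f, z -> s / _ #: no change
surface: gpenteogvilazo

cell KEL=gu, VEL=ak, TOR=fe, RANK=du:
underlying: laf-entook-fo-o-so
1. f -> v, k -> g, s -> z, t -> d / V _ V: fires at position(s) 3, 13: laventookfoozo
2. f -> v, k -> g, p -> b, s -> z, t -> d / _ Z: no change
3. o -> e, u -> i / F C0 _: fires at position(s) 7: laventeokfoozo
4. b -> p, d -> t, g -> k, v -> f, z -> s / _ #: no change
surface: laventeokfoozo

cell KEL=em, VEL=pa, TOR=gu, RANK=em:
underlying: i-entook-op-la-sz
1. f -> v, k -> g, s -> z, t -> d / V _ V: fires at position(s) 7: ientoogoplasz
2. f -> v, k -> g, p -> b, s -> z, t -> d / _ Z: fires at position(s) 12: ientoogoplazz
3. o -> e, u -> i / F C0 _: fires at position(s) 5: ienteogoplazz
4. b -> p, d -> t, g -> k, v -> f, z -> s / _ #: fires at position(s) 13: ienteogoplazs
surface: ienteogoplazs

cell KEL=em, VEL=pa, TOR=gu, RANK=du:
underlying: i-entook-fo-la-sz
1. f -> v, k -> g, s -> z, t -> d / V _ V: no change
2. f -> v, k -> g, p -> b, s -> z, t -> d / _ Z: fires at position(s) 12: ientookfolazz
3. o -> e, u -> i / F C0 _: fires at position(s) 5: ienteokfolazz
4. b -> p, d -> t, g -> k, v -> f, z -> s / _ #: fires at position(s) 13: ienteokfolazs
surface: ienteokfolazs


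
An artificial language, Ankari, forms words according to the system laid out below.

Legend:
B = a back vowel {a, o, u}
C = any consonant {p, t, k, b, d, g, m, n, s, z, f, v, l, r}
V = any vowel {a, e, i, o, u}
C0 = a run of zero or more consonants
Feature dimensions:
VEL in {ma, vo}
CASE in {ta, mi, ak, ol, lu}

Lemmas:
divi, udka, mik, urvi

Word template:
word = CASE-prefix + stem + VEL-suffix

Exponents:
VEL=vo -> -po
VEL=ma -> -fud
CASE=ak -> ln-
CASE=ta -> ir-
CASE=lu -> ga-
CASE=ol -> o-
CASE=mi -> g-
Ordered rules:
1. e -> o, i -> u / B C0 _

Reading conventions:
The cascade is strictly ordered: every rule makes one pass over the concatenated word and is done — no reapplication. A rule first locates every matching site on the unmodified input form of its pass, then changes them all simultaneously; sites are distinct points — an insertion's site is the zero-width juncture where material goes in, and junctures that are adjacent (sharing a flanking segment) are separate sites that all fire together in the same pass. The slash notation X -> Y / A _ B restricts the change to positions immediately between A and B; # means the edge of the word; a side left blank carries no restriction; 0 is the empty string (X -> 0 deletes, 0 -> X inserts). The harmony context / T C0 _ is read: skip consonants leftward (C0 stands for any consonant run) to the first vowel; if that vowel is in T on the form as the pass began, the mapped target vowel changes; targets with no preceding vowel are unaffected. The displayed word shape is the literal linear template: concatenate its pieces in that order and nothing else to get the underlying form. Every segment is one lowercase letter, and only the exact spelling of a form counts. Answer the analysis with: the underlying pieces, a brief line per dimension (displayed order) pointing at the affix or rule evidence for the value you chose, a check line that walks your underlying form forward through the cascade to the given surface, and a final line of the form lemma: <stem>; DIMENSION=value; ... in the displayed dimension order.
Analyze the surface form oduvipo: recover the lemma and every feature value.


underlying: o-divi-po
VEL=vo - signalled by the affix -po
CASE=ol - signalled by the affix o-
check: odivipo -> oduvipo
lemma: divi; VEL=vo; CASE=ol


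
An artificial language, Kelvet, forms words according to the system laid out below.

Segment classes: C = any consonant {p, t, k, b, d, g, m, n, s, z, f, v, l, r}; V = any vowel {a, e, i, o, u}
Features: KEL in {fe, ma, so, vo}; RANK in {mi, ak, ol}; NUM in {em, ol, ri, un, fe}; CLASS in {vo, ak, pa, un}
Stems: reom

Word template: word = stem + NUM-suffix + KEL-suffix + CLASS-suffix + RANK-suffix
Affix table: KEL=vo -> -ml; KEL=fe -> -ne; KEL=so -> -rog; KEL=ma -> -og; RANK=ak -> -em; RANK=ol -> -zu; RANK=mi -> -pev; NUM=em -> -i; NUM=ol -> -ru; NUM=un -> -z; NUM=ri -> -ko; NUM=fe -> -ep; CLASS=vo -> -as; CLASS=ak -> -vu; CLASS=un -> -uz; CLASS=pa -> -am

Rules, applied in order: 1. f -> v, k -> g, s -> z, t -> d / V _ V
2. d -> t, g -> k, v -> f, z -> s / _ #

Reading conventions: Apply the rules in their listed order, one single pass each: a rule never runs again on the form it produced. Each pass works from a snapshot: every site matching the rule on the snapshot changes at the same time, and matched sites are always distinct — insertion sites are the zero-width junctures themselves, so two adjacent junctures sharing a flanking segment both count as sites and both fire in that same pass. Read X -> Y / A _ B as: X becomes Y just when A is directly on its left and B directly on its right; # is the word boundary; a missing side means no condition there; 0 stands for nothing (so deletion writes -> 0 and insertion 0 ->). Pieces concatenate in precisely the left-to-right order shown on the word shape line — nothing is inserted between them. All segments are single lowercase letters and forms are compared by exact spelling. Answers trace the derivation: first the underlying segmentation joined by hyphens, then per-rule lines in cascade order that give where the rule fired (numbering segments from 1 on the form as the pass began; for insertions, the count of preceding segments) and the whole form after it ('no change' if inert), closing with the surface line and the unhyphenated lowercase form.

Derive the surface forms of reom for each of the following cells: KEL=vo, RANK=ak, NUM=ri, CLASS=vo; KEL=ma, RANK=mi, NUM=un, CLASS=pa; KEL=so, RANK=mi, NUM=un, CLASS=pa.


cell KEL=vo, RANK=ak, NUM=ri, CLASS=vo:
underlying: reom-ko-ml-as-em
1. f -> v, k -> g, s -> z, t -> d / V _ V: fires at position(s) 10: reomkomlazem
2. d -> t, g -> k, v -> f, z -> s / _ #: no change
surface: reomkomlazem

cell KEL=ma, RANK=mi, NUM=un, CLASS=pa:
underlying: reom-z-og-am-pev
1. f -> v, k -> g, s -> z, t -> d / V _ V: no change
2. d -> t, g -> k, v -> f, z -> s / _ #: fires at position(s) 12: reomzogampef
surface: reomzogampef

cell KEL=so, RANK=mi, NUM=un, CLASS=pa:
underlying: reom-z-rog-am-pev
1. f -> v, k -> g, s -> z, t -> d / V _ V: no change
2. d -> t, g -> k, v -> f, z -> s / _ #: fires at position(s) 13: reomzrogampef
surface: reomzrogampef


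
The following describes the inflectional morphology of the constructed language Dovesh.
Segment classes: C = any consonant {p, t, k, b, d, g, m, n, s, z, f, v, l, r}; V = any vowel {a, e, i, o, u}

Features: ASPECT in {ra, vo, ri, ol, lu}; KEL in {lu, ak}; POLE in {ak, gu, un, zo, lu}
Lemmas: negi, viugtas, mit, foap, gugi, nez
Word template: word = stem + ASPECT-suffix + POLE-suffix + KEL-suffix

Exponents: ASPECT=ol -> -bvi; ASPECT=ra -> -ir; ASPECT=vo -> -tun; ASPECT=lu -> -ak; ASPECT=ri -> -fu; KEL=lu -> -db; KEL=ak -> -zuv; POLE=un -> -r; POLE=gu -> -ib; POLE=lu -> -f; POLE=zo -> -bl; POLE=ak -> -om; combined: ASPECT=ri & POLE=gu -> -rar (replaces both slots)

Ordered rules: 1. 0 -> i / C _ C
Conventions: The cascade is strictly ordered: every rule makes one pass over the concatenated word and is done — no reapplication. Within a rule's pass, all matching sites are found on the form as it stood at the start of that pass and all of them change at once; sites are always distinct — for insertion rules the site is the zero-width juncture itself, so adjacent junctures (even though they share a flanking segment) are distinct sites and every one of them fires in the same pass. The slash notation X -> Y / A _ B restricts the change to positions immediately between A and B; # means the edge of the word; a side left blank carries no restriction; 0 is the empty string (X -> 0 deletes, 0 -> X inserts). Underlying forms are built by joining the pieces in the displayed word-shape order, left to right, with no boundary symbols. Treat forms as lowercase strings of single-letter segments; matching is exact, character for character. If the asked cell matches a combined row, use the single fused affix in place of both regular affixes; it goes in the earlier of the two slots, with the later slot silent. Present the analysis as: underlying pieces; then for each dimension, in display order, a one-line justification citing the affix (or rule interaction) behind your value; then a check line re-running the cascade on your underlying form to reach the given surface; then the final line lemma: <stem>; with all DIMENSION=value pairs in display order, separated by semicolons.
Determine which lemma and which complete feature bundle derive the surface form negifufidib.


underlying: negi-fu-f-db
ASPECT=ri - signalled by the affix -fu
KEL=lu - signalled by the affix -db
POLE=lu - signalled by the affix -f
check: negifufdb -> negifufidib
lemma: negi; ASPECT=ri; KEL=lu; POLE=lu


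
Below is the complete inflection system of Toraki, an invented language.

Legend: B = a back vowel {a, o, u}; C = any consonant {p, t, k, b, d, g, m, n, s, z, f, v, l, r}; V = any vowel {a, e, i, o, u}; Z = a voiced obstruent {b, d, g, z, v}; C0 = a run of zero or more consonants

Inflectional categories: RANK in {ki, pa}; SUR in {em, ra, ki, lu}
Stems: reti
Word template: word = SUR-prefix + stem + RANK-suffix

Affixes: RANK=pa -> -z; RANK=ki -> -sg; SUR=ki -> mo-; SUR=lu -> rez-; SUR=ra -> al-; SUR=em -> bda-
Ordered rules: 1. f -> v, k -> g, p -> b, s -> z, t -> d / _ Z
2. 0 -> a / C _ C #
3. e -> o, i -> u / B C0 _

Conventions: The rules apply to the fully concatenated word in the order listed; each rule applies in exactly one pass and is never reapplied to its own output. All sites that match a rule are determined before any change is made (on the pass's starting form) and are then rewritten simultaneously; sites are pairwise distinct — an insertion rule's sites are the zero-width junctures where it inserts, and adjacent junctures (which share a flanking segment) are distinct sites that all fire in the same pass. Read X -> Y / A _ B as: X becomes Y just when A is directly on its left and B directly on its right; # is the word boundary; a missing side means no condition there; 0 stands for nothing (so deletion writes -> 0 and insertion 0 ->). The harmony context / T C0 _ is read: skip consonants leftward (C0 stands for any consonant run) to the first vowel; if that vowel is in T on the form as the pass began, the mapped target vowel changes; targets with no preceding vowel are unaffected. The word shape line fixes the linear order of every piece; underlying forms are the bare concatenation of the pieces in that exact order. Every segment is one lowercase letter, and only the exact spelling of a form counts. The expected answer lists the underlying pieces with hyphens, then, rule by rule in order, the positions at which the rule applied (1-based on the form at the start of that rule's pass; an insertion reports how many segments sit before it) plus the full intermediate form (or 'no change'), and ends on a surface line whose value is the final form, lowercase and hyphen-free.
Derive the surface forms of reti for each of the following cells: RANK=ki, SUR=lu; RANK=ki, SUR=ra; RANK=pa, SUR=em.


cell RANK=ki, SUR=lu:
underlying: rez-reti-sg
1. f -> v, k -> g, p -> b, s -> z, t -> d / _ Z: fires at position(s) 8: rezretizg
2. 0 -> a / C _ C #: inserts after position(s) 8: rezretizag
3. e -> o, i -> u / B C0 _: no change
surface: rezretizag

cell RANK=ki, SUR=ra:
underlying: al-reti-sg
1. f -> v, k -> g, p -> b, s -> z, t -> d / _ Z: fires at position(s) 7: alretizg
2. 0 -> a / C _ C #: inserts after position(s) 7: alretizag
3. e -> o, i -> u / B C0 _: fires at position(s) 4: alrotizag
surface: alrotizag

cell RANK=pa, SUR=em:
underlying: bda-reti-z
1. f -> v, k -> g, p -> b, s -> z, t -> d / _ Z: no change
2. 0 -> a / C _ C #: no change
3. e -> o, i -> u / B C0 _: fires at position(s) 5: bdarotiz
surface: bdarotiz
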